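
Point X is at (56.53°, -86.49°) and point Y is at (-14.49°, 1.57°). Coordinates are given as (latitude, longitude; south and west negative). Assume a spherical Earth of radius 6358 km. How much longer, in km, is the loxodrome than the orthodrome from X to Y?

247 km

Great circle: cos σ = sin φ₁ sin φ₂ + cos φ₁ cos φ₂ cos Δλ,  σ = 1.7626 rad → d_gc = 11206.7 km
Rhumb line: Δψ = -1.4573, q = Δφ/Δψ = 0.8505, d_rh = R√(Δφ²+q²Δλ²) = 11453.7 km
Excess = 11453.7 − 11206.7 = 247.0 ≈ 247 km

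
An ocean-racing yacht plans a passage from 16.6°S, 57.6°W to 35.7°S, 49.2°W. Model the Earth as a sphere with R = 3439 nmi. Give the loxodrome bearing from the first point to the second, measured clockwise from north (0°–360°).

Δψ = ln[tan(π/4+φ₂/2)/tan(π/4+φ₁/2)] = -0.3740
Δλ = +0.1466 rad (taken the short way round)
course = atan2(Δλ, Δψ) = 158.59°

158.6°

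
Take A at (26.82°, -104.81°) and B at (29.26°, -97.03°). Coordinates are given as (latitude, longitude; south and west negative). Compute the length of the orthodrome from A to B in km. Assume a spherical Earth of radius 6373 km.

cos σ = sin φ₁ sin φ₂ + cos φ₁ cos φ₂ cos Δλ
      = sin(26.82°)sin(29.26°) + cos(26.82°)cos(29.26°)cos(7.78°) = 0.9919
σ = 7.285° → d = Rσ = 6373·0.12715 = 810 km

810 km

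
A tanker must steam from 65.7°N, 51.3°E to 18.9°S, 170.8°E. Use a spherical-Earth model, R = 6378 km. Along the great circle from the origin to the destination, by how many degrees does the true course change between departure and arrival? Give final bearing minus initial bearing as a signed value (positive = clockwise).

+85.3°

Initial bearing θ₁ = atan2(sin Δλ cos φ₂, cos φ₁ sin φ₂ − sin φ₁ cos φ₂ cos Δλ) = 70.52°
Final bearing θ₂ = (initial bearing from the destination back to the start) + 180° = 155.79°
Δθ = θ₂ − θ₁ = +85.3°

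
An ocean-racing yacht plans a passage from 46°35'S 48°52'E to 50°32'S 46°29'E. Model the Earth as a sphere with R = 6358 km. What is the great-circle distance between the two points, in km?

472 km

Haversine: a = sin²(Δφ/2)+cos φ₁ cos φ₂ sin²(Δλ/2) = 0.00138;  σ = 2·atan2(√a,√(1−a))
σ = 4.253° → d = Rσ = 6358·0.07422 = 472 km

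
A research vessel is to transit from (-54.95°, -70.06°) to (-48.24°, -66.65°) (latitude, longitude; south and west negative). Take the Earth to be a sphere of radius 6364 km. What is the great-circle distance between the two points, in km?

Haversine: a = sin²(Δφ/2)+cos φ₁ cos φ₂ sin²(Δλ/2) = 0.00376;  σ = 2·atan2(√a,√(1−a))
σ = 7.034° → d = Rσ = 6364·0.12277 = 781 km

781 km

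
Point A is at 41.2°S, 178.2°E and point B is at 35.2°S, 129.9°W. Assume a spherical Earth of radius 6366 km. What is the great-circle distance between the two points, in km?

4513 km

Haversine: a = sin²(Δφ/2)+cos φ₁ cos φ₂ sin²(Δλ/2) = 0.12047;  σ = 2·atan2(√a,√(1−a))
σ = 40.618° → d = Rσ = 6366·0.70892 = 4513 km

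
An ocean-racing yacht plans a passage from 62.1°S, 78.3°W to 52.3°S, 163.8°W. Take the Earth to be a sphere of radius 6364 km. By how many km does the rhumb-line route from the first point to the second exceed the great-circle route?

Great circle: cos σ = sin φ₁ sin φ₂ + cos φ₁ cos φ₂ cos Δλ,  σ = 0.7645 rad → d_gc = 4865.5 km
Rhumb line: Δψ = +0.3180, q = Δφ/Δψ = 0.5378, d_rh = R√(Δφ²+q²Δλ²) = 5222.5 km
Excess = 5222.5 − 4865.5 = 357.0 ≈ 357 km

357 km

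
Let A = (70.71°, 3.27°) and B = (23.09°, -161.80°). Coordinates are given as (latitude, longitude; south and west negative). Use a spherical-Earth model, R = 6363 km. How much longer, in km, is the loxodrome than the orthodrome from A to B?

Great circle: cos σ = sin φ₁ sin φ₂ + cos φ₁ cos φ₂ cos Δλ,  σ = 1.4942 rad → d_gc = 9507.5 km
Rhumb line: Δψ = -1.3579, q = Δφ/Δψ = 0.6121, d_rh = R√(Δφ²+q²Δλ²) = 12404.1 km
Excess = 12404.1 − 9507.5 = 2896.6 ≈ 2897 km

2897 km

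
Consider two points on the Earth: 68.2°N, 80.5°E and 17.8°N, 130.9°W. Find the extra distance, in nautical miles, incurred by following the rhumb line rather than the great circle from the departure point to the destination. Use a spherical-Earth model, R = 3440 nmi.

Great circle: cos σ = sin φ₁ sin φ₂ + cos φ₁ cos φ₂ cos Δλ,  σ = 1.5888 rad → d_gc = 5465.4 nmi
Rhumb line: Δψ = -1.3315, q = Δφ/Δψ = 0.6606, d_rh = R√(Δφ²+q²Δλ²) = 6625.5 nmi
Excess = 6625.5 − 5465.4 = 1160.1 ≈ 1160 nmi

1160 nmi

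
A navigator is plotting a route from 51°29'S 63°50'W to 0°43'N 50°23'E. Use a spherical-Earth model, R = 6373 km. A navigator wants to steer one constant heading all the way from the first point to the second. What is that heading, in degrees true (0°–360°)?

61.9°

Meridional parts: M(φ₁)=-1.0516, M(φ₂)=+0.0125 → ΔM = +1.0641;  Δλ = +1.9935 rad
tan C = Δλ / ΔM = +1.8734 → C = 61.91°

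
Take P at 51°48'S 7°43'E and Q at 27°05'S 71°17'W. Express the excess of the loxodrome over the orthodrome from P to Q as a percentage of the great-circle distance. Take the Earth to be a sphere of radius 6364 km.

Great circle: σ = 1.0896 rad → d_gc = Rσ = 6934.2 km
Rhumb: Δφ = +0.4314, Δλ = -1.3788, Δψ = +0.5692, q = Δφ/Δψ = 0.7579 → d_rh = R√(Δφ²+q²Δλ²) = 7195.1 km
Excess = (7195.1 − 6934.2) / 6934.2 = 260.9 / 6934.2 = 3.76% ≈ 3.8%

3.8%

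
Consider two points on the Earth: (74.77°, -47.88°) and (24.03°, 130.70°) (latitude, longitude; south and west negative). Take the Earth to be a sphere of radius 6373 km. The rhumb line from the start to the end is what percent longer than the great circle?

Great circle: σ = 1.4171 rad → d_gc = Rσ = 9031.4 km
Rhumb: Δφ = -0.8856, Δλ = +3.1168, Δψ = -1.5799, q = Δφ/Δψ = 0.5605 → d_rh = R√(Δφ²+q²Δλ²) = 12482.6 km
Excess = (12482.6 − 9031.4) / 9031.4 = 3451.2 / 9031.4 = 38.21% ≈ 38.2%

38.2%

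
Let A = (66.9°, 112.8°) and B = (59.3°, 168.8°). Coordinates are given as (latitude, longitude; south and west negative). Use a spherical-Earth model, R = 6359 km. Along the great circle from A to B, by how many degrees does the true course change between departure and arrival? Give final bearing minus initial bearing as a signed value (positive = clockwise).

+50.8°

Initial bearing θ₁ = atan2(sin Δλ cos φ₂, cos φ₁ sin φ₂ − sin φ₁ cos φ₂ cos Δλ) = 79.98°
Final bearing θ₂ = (initial bearing from the destination back to the start) + 180° = 130.82°
Δθ = θ₂ − θ₁ = +50.8°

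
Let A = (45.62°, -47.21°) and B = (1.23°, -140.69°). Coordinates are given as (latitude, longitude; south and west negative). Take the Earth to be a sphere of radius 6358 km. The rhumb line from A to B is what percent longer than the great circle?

Great circle: σ = 1.5979 rad → d_gc = Rσ = 10159.5 km
Rhumb: Δφ = -0.7748, Δλ = -1.6315, Δψ = -0.8753, q = Δφ/Δψ = 0.8851 → d_rh = R√(Δφ²+q²Δλ²) = 10419.7 km
Excess = (10419.7 − 10159.5) / 10159.5 = 260.2 / 10159.5 = 2.56% ≈ 2.6%

2.6%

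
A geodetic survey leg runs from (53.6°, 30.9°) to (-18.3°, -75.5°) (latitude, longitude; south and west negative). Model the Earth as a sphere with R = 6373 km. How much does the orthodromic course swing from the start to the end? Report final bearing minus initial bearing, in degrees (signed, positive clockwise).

-53.2°

Initial bearing θ₁ = atan2(sin Δλ cos φ₂, cos φ₁ sin φ₂ − sin φ₁ cos φ₂ cos Δλ) = 271.85°
Final bearing θ₂ = (initial bearing from the destination back to the start) + 180° = 218.66°
Δθ = θ₂ − θ₁ = -53.2°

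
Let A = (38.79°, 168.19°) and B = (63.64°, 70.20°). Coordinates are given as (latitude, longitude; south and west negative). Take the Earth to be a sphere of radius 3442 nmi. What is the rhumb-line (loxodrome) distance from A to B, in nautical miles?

3865 nmi

Rhumb course C = atan2(Δλ, Δψ) with Δψ = ln[tan(π/4+φ₂/2)/tan(π/4+φ₁/2)] = +0.7161, Δλ = -1.7102 → C = 292.72°
d = R·|Δφ| / |cos C| = 3442·0.43371 / 0.38622 = 3865 nmi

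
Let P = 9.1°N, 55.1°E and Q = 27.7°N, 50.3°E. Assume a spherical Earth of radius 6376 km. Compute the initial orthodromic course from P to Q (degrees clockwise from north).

346.9°

N = sin Δλ·cos φ₂ = -0.0741;  D = cos φ₁ sin φ₂ − sin φ₁ cos φ₂ cos Δλ = +0.3195
initial course = atan2(N, D) = 346.94°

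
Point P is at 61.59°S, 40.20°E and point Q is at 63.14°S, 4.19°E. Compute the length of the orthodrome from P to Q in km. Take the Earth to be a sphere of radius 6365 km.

Haversine: a = sin²(Δφ/2)+cos φ₁ cos φ₂ sin²(Δλ/2) = 0.02072;  σ = 2·atan2(√a,√(1−a))
σ = 16.553° → d = Rσ = 6365·0.28890 = 1839 km

1839 km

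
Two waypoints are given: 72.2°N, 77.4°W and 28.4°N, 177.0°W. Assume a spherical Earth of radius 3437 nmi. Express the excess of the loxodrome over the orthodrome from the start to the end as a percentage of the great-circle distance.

9.0%

Great circle: σ = 1.1505 rad → d_gc = Rσ = 3954.3 nmi
Rhumb: Δφ = -0.7645, Δλ = -1.7383, Δψ = -1.3368, q = Δφ/Δψ = 0.5719 → d_rh = R√(Δφ²+q²Δλ²) = 4310.1 nmi
Excess = (4310.1 − 3954.3) / 3954.3 = 355.8 / 3954.3 = 9.00% ≈ 9.0%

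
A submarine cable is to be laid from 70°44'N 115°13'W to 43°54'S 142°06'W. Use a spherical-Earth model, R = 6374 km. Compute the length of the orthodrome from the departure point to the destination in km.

12934 km

Haversine: a = sin²(Δφ/2)+cos φ₁ cos φ₂ sin²(Δλ/2) = 0.72125;  σ = 2·atan2(√a,√(1−a))
σ = 116.264° → d = Rσ = 6374·2.02919 = 12934 km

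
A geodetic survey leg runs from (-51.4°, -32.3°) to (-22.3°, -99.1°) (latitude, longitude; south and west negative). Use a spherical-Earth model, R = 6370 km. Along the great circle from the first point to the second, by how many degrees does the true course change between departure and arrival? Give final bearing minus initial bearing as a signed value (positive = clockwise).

Initial bearing θ₁ = atan2(sin Δλ cos φ₂, cos φ₁ sin φ₂ − sin φ₁ cos φ₂ cos Δλ) = 273.24°
Final bearing θ₂ = (initial bearing from the destination back to the start) + 180° = 317.68°
Δθ = θ₂ − θ₁ = +44.4°

+44.4°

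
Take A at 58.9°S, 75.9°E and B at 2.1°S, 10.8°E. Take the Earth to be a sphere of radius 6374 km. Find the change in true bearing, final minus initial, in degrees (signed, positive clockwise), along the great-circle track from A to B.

+40.4°

At departure: θ₁ = atan2(sin Δλ cos φ₂, cos φ₁ sin φ₂ − sin φ₁ cos φ₂ cos Δλ) = 290.64°
At arrival: θ₂ = atan2(sin Δλ cos φ₁, −cos φ₂ sin φ₁ + sin φ₂ cos φ₁ cos Δλ) = 331.07°
Δθ = θ₂ − θ₁ = +40.4°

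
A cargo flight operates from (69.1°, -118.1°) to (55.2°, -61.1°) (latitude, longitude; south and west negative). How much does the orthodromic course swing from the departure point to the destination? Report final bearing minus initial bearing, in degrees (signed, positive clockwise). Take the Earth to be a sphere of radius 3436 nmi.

+51.6°

At departure: θ₁ = atan2(sin Δλ cos φ₂, cos φ₁ sin φ₂ − sin φ₁ cos φ₂ cos Δλ) = 89.69°
At arrival: θ₂ = atan2(sin Δλ cos φ₁, −cos φ₂ sin φ₁ + sin φ₂ cos φ₁ cos Δλ) = 141.31°
Δθ = θ₂ − θ₁ = +51.6°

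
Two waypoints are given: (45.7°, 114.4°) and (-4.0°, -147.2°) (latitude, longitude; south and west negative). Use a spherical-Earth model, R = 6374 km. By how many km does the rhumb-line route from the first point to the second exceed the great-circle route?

Great circle: cos σ = sin φ₁ sin φ₂ + cos φ₁ cos φ₂ cos Δλ,  σ = 1.7231 rad → d_gc = 10983.0 km
Rhumb line: Δψ = -0.9686, q = Δφ/Δψ = 0.8955, d_rh = R√(Δφ²+q²Δλ²) = 11254.8 km
Excess = 11254.8 − 10983.0 = 271.8 ≈ 272 km

272 km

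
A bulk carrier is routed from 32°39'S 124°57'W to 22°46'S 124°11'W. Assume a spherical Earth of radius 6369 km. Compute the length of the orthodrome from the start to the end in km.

1101 km

Haversine: a = sin²(Δφ/2)+cos φ₁ cos φ₂ sin²(Δλ/2) = 0.00746;  σ = 2·atan2(√a,√(1−a))
σ = 9.907° → d = Rσ = 6369·0.17290 = 1101 km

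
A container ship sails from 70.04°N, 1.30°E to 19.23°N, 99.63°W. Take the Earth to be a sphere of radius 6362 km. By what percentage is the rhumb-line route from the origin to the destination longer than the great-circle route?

Great circle: σ = 1.3197 rad → d_gc = Rσ = 8396.0 km
Rhumb: Δφ = -0.8868, Δλ = -1.7616, Δψ = -1.3953, q = Δφ/Δψ = 0.6355 → d_rh = R√(Δφ²+q²Δλ²) = 9086.3 km
Excess = (9086.3 − 8396.0) / 8396.0 = 690.3 / 8396.0 = 8.22% ≈ 8.2%

8.2%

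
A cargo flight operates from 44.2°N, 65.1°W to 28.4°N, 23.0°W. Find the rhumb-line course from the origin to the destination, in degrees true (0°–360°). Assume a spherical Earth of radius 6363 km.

115.1°

Meridional parts: M(φ₁)=+0.8618, M(φ₂)=+0.5173 → ΔM = -0.3444;  Δλ = +0.7348 rad
tan C = Δλ / ΔM = -2.1332 → C = 115.12°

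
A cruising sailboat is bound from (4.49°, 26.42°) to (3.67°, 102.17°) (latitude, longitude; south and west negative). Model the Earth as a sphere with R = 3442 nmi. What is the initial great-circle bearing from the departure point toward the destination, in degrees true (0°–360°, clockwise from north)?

N = sin Δλ·cos φ₂ = +0.9672;  D = cos φ₁ sin φ₂ − sin φ₁ cos φ₂ cos Δλ = +0.0446
initial course = atan2(N, D) = 87.36°

87.4°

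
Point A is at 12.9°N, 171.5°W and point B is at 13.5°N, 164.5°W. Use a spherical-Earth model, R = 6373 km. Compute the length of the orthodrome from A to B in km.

Haversine: a = sin²(Δφ/2)+cos φ₁ cos φ₂ sin²(Δλ/2) = 0.00356;  σ = 2·atan2(√a,√(1−a))
σ = 6.841° → d = Rσ = 6373·0.11940 = 761 km

761 km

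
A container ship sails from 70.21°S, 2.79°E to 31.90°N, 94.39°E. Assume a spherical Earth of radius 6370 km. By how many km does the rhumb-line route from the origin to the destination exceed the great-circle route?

380 km

Great circle: cos σ = sin φ₁ sin φ₂ + cos φ₁ cos φ₂ cos Δλ,  σ = 2.1005 rad → d_gc = 13380.0 km
Rhumb line: Δψ = +2.3342, q = Δφ/Δψ = 0.7635, d_rh = R√(Δφ²+q²Δλ²) = 13759.8 km
Excess = 13759.8 − 13380.0 = 379.8 ≈ 380 km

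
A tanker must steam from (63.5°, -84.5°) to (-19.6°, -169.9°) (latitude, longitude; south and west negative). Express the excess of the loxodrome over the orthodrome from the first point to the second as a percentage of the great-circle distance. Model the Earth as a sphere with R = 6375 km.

2.4%

Great circle: σ = 1.8406 rad → d_gc = Rσ = 11733.5 km
Rhumb: Δφ = -1.4504, Δλ = -1.4905, Δψ = -1.7951, q = Δφ/Δψ = 0.8079 → d_rh = R√(Δφ²+q²Δλ²) = 12017.8 km
Excess = (12017.8 − 11733.5) / 11733.5 = 284.3 / 11733.5 = 2.42% ≈ 2.4%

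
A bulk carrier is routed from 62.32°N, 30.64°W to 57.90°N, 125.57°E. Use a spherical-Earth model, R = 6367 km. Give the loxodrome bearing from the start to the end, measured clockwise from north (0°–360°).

93.3°

Δψ = ln[tan(π/4+φ₂/2)/tan(π/4+φ₁/2)] = -0.1551
Δλ = +2.7264 rad (taken the short way round)
course = atan2(Δλ, Δψ) = 93.26°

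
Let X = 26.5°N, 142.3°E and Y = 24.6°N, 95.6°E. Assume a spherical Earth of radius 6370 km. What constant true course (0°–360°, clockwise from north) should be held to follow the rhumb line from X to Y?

267.4°

Δψ = ln[tan(π/4+φ₂/2)/tan(π/4+φ₁/2)] = -0.0368
Δλ = -0.8151 rad (taken the short way round)
course = atan2(Δλ, Δψ) = 267.42°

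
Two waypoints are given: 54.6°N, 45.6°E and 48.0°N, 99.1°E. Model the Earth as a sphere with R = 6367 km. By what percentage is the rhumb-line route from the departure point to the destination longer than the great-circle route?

2.3%

Great circle: σ = 0.5803 rad → d_gc = Rσ = 3694.5 km
Rhumb: Δφ = -0.1152, Δλ = +0.9338, Δψ = -0.1847, q = Δφ/Δψ = 0.6238 → d_rh = R√(Δφ²+q²Δλ²) = 3780.5 km
Excess = (3780.5 − 3694.5) / 3694.5 = 86.0 / 3694.5 = 2.33% ≈ 2.3%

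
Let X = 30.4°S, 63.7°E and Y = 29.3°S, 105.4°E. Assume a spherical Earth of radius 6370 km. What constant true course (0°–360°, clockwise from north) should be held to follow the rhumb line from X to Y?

88.3°

Meridional parts: M(φ₁)=-0.5574, M(φ₂)=-0.5352 → ΔM = +0.0221;  Δλ = +0.7278 rad
tan C = Δλ / ΔM = +32.8789 → C = 88.26°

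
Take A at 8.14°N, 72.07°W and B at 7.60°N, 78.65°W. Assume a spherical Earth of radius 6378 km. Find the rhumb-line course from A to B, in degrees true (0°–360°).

265.3°

Meridional parts: M(φ₁)=+0.1426, M(φ₂)=+0.1330 → ΔM = -0.0095;  Δλ = -0.1148 rad
tan C = Δλ / ΔM = +12.0704 → C = 265.26°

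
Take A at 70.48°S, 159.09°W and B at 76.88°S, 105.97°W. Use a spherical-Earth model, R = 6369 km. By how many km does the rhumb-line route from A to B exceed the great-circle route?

58 km

Great circle: cos σ = sin φ₁ sin φ₂ + cos φ₁ cos φ₂ cos Δλ,  σ = 0.2712 rad → d_gc = 1727.5 km
Rhumb line: Δψ = -0.4027, q = Δφ/Δψ = 0.2774, d_rh = R√(Δφ²+q²Δλ²) = 1785.9 km
Excess = 1785.9 − 1727.5 = 58.4 ≈ 58 km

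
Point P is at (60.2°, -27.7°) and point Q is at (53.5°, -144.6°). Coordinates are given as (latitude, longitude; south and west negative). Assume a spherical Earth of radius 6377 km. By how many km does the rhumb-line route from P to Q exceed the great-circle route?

934 km

Great circle: cos σ = sin φ₁ sin φ₂ + cos φ₁ cos φ₂ cos Δλ,  σ = 0.9718 rad → d_gc = 6197.2 km
Rhumb line: Δψ = -0.2145, q = Δφ/Δψ = 0.5451, d_rh = R√(Δφ²+q²Δλ²) = 7130.8 km
Excess = 7130.8 − 6197.2 = 933.6 ≈ 934 km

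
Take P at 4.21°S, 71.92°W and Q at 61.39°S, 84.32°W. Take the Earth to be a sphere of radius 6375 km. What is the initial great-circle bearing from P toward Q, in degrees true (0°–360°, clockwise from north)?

θ = atan2( sin Δλ·cos φ₂ ,  cos φ₁ sin φ₂ − sin φ₁ cos φ₂ cos Δλ )
  = atan2(-0.1028, -0.8412) = 186.97°

187.0°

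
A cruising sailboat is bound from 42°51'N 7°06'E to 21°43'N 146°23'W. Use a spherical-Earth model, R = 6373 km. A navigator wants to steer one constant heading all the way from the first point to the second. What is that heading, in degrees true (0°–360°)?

Δψ = ln[tan(π/4+φ₂/2)/tan(π/4+φ₁/2)] = -0.4408
Δλ = -2.6788 rad (taken the short way round)
course = atan2(Δλ, Δψ) = 260.66°

260.7°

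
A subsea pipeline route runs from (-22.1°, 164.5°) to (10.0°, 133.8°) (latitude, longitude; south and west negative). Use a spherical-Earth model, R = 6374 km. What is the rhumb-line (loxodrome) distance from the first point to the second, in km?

Δψ = ln[tan(π/4+φ₂/2)/tan(π/4+φ₁/2)] = +0.5711;  Δφ = +0.5603 rad,  Δλ = -0.5358 rad
q = Δφ/Δψ = 0.9810
d = R·√(Δφ² + q²Δλ²) = 6374·0.76824 = 4897 km

4897 km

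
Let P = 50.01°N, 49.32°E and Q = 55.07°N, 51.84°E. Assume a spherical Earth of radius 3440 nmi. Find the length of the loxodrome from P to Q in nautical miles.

Rhumb course C = atan2(Δλ, Δψ) with Δψ = ln[tan(π/4+φ₂/2)/tan(π/4+φ₁/2)] = +0.1454, Δλ = +0.0440 → C = 16.83°
d = R·|Δφ| / |cos C| = 3440·0.08831 / 0.95717 = 317 nmi

317 nmi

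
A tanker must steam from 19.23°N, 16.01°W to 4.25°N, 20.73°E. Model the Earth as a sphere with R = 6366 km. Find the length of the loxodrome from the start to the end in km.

Δψ = ln[tan(π/4+φ₂/2)/tan(π/4+φ₁/2)] = -0.2679;  Δφ = -0.2615 rad,  Δλ = +0.6412 rad
q = Δφ/Δψ = 0.9760
d = R·√(Δφ² + q²Δλ²) = 6366·0.67829 = 4318 km

4318 km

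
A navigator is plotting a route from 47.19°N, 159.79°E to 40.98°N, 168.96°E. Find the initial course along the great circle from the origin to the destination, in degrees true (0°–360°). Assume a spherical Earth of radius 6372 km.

130.0°

N = sin Δλ·cos φ₂ = +0.1203;  D = cos φ₁ sin φ₂ − sin φ₁ cos φ₂ cos Δλ = -0.1011
initial course = atan2(N, D) = 130.04°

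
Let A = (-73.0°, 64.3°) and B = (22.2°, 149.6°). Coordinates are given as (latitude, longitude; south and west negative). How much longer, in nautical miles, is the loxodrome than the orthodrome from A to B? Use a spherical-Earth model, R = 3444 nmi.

217 nmi

Great circle: cos σ = sin φ₁ sin φ₂ + cos φ₁ cos φ₂ cos Δλ,  σ = 1.9168 rad → d_gc = 6601.49 nmi
Rhumb line: Δψ = +2.2983, q = Δφ/Δψ = 0.7229, d_rh = R√(Δφ²+q²Δλ²) = 6818.04 nmi
Excess = 6818.04 − 6601.49 = 216.55 ≈ 217 nmi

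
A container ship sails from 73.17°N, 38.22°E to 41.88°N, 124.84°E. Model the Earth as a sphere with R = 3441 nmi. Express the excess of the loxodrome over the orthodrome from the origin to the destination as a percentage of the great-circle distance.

Great circle: σ = 0.8610 rad → d_gc = Rσ = 2962.7 nmi
Rhumb: Δφ = -0.5461, Δλ = +1.5118, Δψ = -1.1046, q = Δφ/Δψ = 0.4944 → d_rh = R√(Δφ²+q²Δλ²) = 3185.2 nmi
Excess = (3185.2 − 2962.7) / 2962.7 = 222.5 / 2962.7 = 7.51% ≈ 7.5%

7.5%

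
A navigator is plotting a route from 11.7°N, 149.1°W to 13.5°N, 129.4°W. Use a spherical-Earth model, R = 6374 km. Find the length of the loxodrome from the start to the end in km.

2148 km

Δψ = ln[tan(π/4+φ₂/2)/tan(π/4+φ₁/2)] = +0.0322;  Δφ = +0.0314 rad,  Δλ = +0.3438 rad
q = Δφ/Δψ = 0.9759
d = R·√(Δφ² + q²Δλ²) = 6374·0.33700 = 2148 km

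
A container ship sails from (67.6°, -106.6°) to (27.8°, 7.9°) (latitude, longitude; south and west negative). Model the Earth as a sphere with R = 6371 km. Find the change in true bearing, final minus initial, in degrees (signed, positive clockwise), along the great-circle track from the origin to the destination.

+101.5°

Initial bearing θ₁ = atan2(sin Δλ cos φ₂, cos φ₁ sin φ₂ − sin φ₁ cos φ₂ cos Δλ) = 57.29°
Final bearing θ₂ = (initial bearing from the destination back to the start) + 180° = 158.75°
Δθ = θ₂ − θ₁ = +101.5°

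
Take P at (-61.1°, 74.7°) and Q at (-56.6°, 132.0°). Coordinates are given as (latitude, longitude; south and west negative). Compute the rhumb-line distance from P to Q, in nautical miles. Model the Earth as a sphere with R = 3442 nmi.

Rhumb course C = atan2(Δλ, Δψ) with Δψ = ln[tan(π/4+φ₂/2)/tan(π/4+φ₁/2)] = +0.1521, Δλ = +1.0001 → C = 81.35°
d = R·|Δφ| / |cos C| = 3442·0.07854 / 0.15035 = 1798 nmi

1798 nmi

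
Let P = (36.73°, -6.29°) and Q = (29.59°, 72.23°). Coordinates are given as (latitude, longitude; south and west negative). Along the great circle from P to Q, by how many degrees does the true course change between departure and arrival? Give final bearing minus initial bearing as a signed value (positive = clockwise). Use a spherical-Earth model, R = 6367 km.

+48.3°

At departure: θ₁ = atan2(sin Δλ cos φ₂, cos φ₁ sin φ₂ − sin φ₁ cos φ₂ cos Δλ) = 71.07°
At arrival: θ₂ = atan2(sin Δλ cos φ₁, −cos φ₂ sin φ₁ + sin φ₂ cos φ₁ cos Δλ) = 119.33°
Δθ = θ₂ − θ₁ = +48.3°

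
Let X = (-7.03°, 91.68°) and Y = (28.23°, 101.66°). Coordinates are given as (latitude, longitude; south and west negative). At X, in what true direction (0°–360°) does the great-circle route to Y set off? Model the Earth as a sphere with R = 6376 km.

14.9°

θ = atan2( sin Δλ·cos φ₂ ,  cos φ₁ sin φ₂ − sin φ₁ cos φ₂ cos Δλ )
  = atan2(+0.1527, +0.5757) = 14.86°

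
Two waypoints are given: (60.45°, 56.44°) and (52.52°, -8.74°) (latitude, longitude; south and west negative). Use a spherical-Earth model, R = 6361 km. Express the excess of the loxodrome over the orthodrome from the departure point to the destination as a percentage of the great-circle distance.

Great circle: σ = 0.6158 rad → d_gc = Rσ = 3917.1 km
Rhumb: Δφ = -0.1384, Δλ = -1.1376, Δψ = -0.2518, q = Δφ/Δψ = 0.5497 → d_rh = R√(Δφ²+q²Δλ²) = 4074.0 km
Excess = (4074.0 − 3917.1) / 3917.1 = 156.9 / 3917.1 = 4.01% ≈ 4.0%

4.0%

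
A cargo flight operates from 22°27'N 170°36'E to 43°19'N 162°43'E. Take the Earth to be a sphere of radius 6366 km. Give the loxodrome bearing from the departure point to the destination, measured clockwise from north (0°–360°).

342.6°

Meridional parts: M(φ₁)=+0.4023, M(φ₂)=+0.8404 → ΔM = +0.4382;  Δλ = -0.1376 rad
tan C = Δλ / ΔM = -0.3140 → C = 342.57°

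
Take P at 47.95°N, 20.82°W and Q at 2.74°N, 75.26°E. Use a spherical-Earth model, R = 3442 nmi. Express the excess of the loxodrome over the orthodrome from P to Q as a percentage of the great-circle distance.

3.1%

Great circle: σ = 1.6062 rad → d_gc = Rσ = 5528.4 nmi
Rhumb: Δφ = -0.7891, Δλ = +1.6769, Δψ = -0.9083, q = Δφ/Δψ = 0.8687 → d_rh = R√(Δφ²+q²Δλ²) = 5702.4 nmi
Excess = (5702.4 − 5528.4) / 5528.4 = 174.0 / 5528.4 = 3.147% ≈ 3.1%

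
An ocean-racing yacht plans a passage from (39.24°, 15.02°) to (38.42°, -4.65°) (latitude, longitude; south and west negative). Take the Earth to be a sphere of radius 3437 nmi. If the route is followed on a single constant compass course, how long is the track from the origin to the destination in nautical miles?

Rhumb course C = atan2(Δλ, Δψ) with Δψ = ln[tan(π/4+φ₂/2)/tan(π/4+φ₁/2)] = -0.0184, Δλ = -0.3433 → C = 266.94°
d = R·|Δφ| / |cos C| = 3437·0.01431 / 0.05344 = 920 nmi

920 nmi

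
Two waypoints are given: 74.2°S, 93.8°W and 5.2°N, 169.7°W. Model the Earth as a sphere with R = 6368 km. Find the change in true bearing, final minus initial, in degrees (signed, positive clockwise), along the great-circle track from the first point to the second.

Initial bearing θ₁ = atan2(sin Δλ cos φ₂, cos φ₁ sin φ₂ − sin φ₁ cos φ₂ cos Δλ) = 284.96°
Final bearing θ₂ = (initial bearing from the destination back to the start) + 180° = 344.68°
Δθ = θ₂ − θ₁ = +59.7°

+59.7°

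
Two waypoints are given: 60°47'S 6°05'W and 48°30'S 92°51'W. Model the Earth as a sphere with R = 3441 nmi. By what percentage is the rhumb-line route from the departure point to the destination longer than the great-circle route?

Great circle: σ = 0.8340 rad → d_gc = Rσ = 2869.8 nmi
Rhumb: Δφ = +0.2144, Δλ = -1.5144, Δψ = +0.3741, q = Δφ/Δψ = 0.5731 → d_rh = R√(Δφ²+q²Δλ²) = 3076.3 nmi
Excess = (3076.3 − 2869.8) / 2869.8 = 206.5 / 2869.8 = 7.20% ≈ 7.2%

7.2%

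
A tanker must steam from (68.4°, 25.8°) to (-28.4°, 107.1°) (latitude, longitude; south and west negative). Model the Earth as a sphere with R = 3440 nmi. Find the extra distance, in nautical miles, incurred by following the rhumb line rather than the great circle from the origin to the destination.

146 nmi

Great circle: cos σ = sin φ₁ sin φ₂ + cos φ₁ cos φ₂ cos Δλ,  σ = 1.9750 rad → d_gc = 6793.8 nmi
Rhumb line: Δψ = -2.1741, q = Δφ/Δψ = 0.7771, d_rh = R√(Δφ²+q²Δλ²) = 6940.2 nmi
Excess = 6940.2 − 6793.8 = 146.4 ≈ 146 nmi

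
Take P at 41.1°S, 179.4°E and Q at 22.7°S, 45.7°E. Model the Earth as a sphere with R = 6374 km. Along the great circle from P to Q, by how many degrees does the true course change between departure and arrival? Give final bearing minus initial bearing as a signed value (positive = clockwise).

+102.8°

At departure: θ₁ = atan2(sin Δλ cos φ₂, cos φ₁ sin φ₂ − sin φ₁ cos φ₂ cos Δλ) = 223.22°
At arrival: θ₂ = atan2(sin Δλ cos φ₁, −cos φ₂ sin φ₁ + sin φ₂ cos φ₁ cos Δλ) = 325.99°
Δθ = θ₂ − θ₁ = +102.8°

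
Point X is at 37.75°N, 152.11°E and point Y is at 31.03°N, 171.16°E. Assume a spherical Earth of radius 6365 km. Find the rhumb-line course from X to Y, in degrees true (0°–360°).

113.2°

Δψ = ln[tan(π/4+φ₂/2)/tan(π/4+φ₁/2)] = -0.1423
Δλ = +0.3325 rad (taken the short way round)
course = atan2(Δλ, Δψ) = 113.17°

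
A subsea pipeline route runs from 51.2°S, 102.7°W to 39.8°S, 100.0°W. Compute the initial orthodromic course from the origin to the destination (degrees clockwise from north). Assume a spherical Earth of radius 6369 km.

N = sin Δλ·cos φ₂ = +0.0362;  D = cos φ₁ sin φ₂ − sin φ₁ cos φ₂ cos Δλ = +0.1970
initial course = atan2(N, D) = 10.41°

10.4°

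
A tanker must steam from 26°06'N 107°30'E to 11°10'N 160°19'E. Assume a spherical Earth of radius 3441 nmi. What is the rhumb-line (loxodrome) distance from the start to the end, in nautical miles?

3127 nmi

Δψ = ln[tan(π/4+φ₂/2)/tan(π/4+φ₁/2)] = -0.2760;  Δφ = -0.2606 rad,  Δλ = +0.9218 rad
q = Δφ/Δψ = 0.9443
d = R·√(Δφ² + q²Δλ²) = 3441·0.90865 = 3127 nmi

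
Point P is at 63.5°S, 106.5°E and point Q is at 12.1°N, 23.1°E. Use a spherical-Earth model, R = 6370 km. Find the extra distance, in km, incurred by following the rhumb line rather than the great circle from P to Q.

297 km

Great circle: cos σ = sin φ₁ sin φ₂ + cos φ₁ cos φ₂ cos Δλ,  σ = 1.7087 rad → d_gc = 10884.31 km
Rhumb line: Δψ = +1.6589, q = Δφ/Δψ = 0.7954, d_rh = R√(Δφ²+q²Δλ²) = 11181.75 km
Excess = 11181.75 − 10884.31 = 297.44 ≈ 297 km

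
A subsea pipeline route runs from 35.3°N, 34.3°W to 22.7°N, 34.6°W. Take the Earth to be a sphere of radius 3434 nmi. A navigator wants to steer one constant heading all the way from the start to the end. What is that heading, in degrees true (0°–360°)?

181.2°

Δψ = ln[tan(π/4+φ₂/2)/tan(π/4+φ₁/2)] = -0.2523
Δλ = -0.0052 rad (taken the short way round)
course = atan2(Δλ, Δψ) = 181.19°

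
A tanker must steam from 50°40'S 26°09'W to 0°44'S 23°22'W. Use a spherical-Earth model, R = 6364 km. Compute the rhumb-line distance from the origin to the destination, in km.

5553 km

Δψ = ln[tan(π/4+φ₂/2)/tan(π/4+φ₁/2)] = +1.0161;  Δφ = +0.8715 rad,  Δλ = +0.0486 rad
q = Δφ/Δψ = 0.8577
d = R·√(Δφ² + q²Δλ²) = 6364·0.87250 = 5553 km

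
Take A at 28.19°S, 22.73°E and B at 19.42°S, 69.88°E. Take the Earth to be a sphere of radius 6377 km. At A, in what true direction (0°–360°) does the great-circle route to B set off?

θ = atan2( sin Δλ·cos φ₂ ,  cos φ₁ sin φ₂ − sin φ₁ cos φ₂ cos Δλ )
  = atan2(+0.6914, +0.0099) = 89.18°

89.2°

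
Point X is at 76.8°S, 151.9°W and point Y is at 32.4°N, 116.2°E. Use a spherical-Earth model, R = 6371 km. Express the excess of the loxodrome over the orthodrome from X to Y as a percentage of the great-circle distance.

3.7%

Great circle: σ = 2.1271 rad → d_gc = Rσ = 13551.8 km
Rhumb: Δφ = +1.9059, Δλ = -1.6040, Δψ = +2.7550, q = Δφ/Δψ = 0.6918 → d_rh = R√(Δφ²+q²Δλ²) = 14050.5 km
Excess = (14050.5 − 13551.8) / 13551.8 = 498.7 / 13551.8 = 3.68% ≈ 3.7%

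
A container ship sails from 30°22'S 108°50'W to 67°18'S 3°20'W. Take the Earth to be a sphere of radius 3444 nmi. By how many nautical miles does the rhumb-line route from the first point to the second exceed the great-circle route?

407 nmi

Great circle: cos σ = sin φ₁ sin φ₂ + cos φ₁ cos φ₂ cos Δλ,  σ = 1.1838 rad → d_gc = 4077.1 nmi
Rhumb line: Δψ = -1.0491, q = Δφ/Δψ = 0.6144, d_rh = R√(Δφ²+q²Δλ²) = 4484.5 nmi
Excess = 4484.5 − 4077.1 = 407.4 ≈ 407 nmi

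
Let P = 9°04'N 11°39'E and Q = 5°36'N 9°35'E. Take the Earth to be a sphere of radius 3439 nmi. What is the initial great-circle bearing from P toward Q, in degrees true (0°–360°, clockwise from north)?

θ = atan2( sin Δλ·cos φ₂ ,  cos φ₁ sin φ₂ − sin φ₁ cos φ₂ cos Δλ )
  = atan2(-0.0359, -0.0604) = 210.73°

210.7°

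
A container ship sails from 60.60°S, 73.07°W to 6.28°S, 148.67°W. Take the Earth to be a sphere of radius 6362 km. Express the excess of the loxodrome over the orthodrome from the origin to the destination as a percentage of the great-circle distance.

Great circle: σ = 1.3524 rad → d_gc = Rσ = 8604.1 km
Rhumb: Δφ = +0.9481, Δλ = -1.3195, Δψ = +1.2283, q = Δφ/Δψ = 0.7719 → d_rh = R√(Δφ²+q²Δλ²) = 8852.3 km
Excess = (8852.3 − 8604.1) / 8604.1 = 248.2 / 8604.1 = 2.88% ≈ 2.9%

2.9%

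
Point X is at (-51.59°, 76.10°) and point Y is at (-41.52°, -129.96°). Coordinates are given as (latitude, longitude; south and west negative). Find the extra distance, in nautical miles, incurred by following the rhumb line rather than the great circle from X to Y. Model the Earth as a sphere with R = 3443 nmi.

Great circle: cos σ = sin φ₁ sin φ₂ + cos φ₁ cos φ₂ cos Δλ,  σ = 1.4691 rad → d_gc = 5058.03 nmi
Rhumb line: Δψ = +0.2567, q = Δφ/Δψ = 0.6848, d_rh = R√(Δφ²+q²Δλ²) = 6363.49 nmi
Excess = 6363.49 − 5058.03 = 1305.46 ≈ 1305 nmi

1305 nmi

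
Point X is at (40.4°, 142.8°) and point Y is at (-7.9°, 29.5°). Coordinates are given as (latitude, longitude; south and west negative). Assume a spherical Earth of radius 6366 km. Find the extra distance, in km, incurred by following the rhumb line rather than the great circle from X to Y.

Great circle: cos σ = sin φ₁ sin φ₂ + cos φ₁ cos φ₂ cos Δλ,  σ = 1.9687 rad → d_gc = 12532.5 km
Rhumb line: Δψ = -0.9104, q = Δφ/Δψ = 0.9260, d_rh = R√(Δφ²+q²Δλ²) = 12832.8 km
Excess = 12832.8 − 12532.5 = 300.3 ≈ 300 km

300 km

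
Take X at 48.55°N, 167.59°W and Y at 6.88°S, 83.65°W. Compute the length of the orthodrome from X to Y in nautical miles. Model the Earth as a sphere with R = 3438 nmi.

5471 nmi

cos σ = sin φ₁ sin φ₂ + cos φ₁ cos φ₂ cos Δλ
      = sin(48.55°)sin(-6.88°) + cos(48.55°)cos(-6.88°)cos(83.94°) = -0.0204
σ = 91.169° → d = Rσ = 3438·1.59120 = 5471 nmi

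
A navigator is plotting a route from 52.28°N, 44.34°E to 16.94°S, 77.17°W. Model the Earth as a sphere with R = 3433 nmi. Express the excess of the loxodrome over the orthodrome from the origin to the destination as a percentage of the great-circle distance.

Great circle: σ = 2.1369 rad → d_gc = Rσ = 7336.0 nmi
Rhumb: Δφ = -1.2081, Δλ = -2.1207, Δψ = -1.3742, q = Δφ/Δψ = 0.8792 → d_rh = R√(Δφ²+q²Δλ²) = 7626.9 nmi
Excess = (7626.9 − 7336.0) / 7336.0 = 290.9 / 7336.0 = 3.97% ≈ 4.0%

4.0%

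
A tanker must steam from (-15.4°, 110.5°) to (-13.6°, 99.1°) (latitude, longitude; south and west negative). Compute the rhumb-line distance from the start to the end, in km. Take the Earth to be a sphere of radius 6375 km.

1244 km

Rhumb course C = atan2(Δλ, Δψ) with Δψ = ln[tan(π/4+φ₂/2)/tan(π/4+φ₁/2)] = +0.0325, Δλ = -0.1990 → C = 279.26°
d = R·|Δφ| / |cos C| = 6375·0.03142 / 0.16097 = 1244 km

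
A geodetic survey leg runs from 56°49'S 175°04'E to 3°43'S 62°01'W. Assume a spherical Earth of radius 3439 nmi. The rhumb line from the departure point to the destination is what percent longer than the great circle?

8.3%

Great circle: σ = 1.8158 rad → d_gc = Rσ = 6244.5 nmi
Rhumb: Δφ = +0.9268, Δλ = +2.1453, Δψ = +1.1459, q = Δφ/Δψ = 0.8088 → d_rh = R√(Δφ²+q²Δλ²) = 6764.7 nmi
Excess = (6764.7 − 6244.5) / 6244.5 = 520.2 / 6244.5 = 8.33% ≈ 8.3%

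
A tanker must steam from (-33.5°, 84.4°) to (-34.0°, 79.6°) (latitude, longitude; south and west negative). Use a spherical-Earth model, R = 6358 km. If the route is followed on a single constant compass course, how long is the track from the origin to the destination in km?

446 km

Δψ = ln[tan(π/4+φ₂/2)/tan(π/4+φ₁/2)] = -0.0105;  Δφ = -0.0087 rad,  Δλ = -0.0838 rad
q = Δφ/Δψ = 0.8315
d = R·√(Δφ² + q²Δλ²) = 6358·0.07020 = 446 km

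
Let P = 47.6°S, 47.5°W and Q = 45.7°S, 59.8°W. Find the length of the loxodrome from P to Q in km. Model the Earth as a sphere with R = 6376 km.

Δψ = ln[tan(π/4+φ₂/2)/tan(π/4+φ₁/2)] = +0.0483;  Δφ = +0.0332 rad,  Δλ = -0.2147 rad
q = Δφ/Δψ = 0.6864
d = R·√(Δφ² + q²Δλ²) = 6376·0.15103 = 963 km

963 km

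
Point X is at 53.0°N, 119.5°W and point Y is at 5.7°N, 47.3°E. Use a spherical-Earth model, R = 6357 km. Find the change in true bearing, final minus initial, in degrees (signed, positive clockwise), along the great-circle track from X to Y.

+155.6°

At departure: θ₁ = atan2(sin Δλ cos φ₂, cos φ₁ sin φ₂ − sin φ₁ cos φ₂ cos Δλ) = 15.25°
At arrival: θ₂ = atan2(sin Δλ cos φ₁, −cos φ₂ sin φ₁ + sin φ₂ cos φ₁ cos Δλ) = 170.85°
Δθ = θ₂ − θ₁ = +155.6°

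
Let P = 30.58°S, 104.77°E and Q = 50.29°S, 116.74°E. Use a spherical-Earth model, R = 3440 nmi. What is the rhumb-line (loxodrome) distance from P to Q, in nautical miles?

Rhumb course C = atan2(Δλ, Δψ) with Δψ = ln[tan(π/4+φ₂/2)/tan(π/4+φ₁/2)] = -0.4576, Δλ = +0.2089 → C = 155.46°
d = R·|Δφ| / |cos C| = 3440·0.34400 / 0.90966 = 1301 nmi

1301 nmi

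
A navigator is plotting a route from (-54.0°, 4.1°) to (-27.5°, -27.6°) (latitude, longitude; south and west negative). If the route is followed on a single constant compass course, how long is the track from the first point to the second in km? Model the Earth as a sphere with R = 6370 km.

3936 km

Rhumb course C = atan2(Δλ, Δψ) with Δψ = ln[tan(π/4+φ₂/2)/tan(π/4+φ₁/2)] = +0.6246, Δλ = -0.5533 → C = 318.47°
d = R·|Δφ| / |cos C| = 6370·0.46251 / 0.74858 = 3936 km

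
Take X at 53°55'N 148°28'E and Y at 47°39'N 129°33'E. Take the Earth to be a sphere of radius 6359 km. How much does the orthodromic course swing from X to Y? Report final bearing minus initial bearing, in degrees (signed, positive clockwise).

-14.7°

At departure: θ₁ = atan2(sin Δλ cos φ₂, cos φ₁ sin φ₂ − sin φ₁ cos φ₂ cos Δλ) = 249.94°
At arrival: θ₂ = atan2(sin Δλ cos φ₁, −cos φ₂ sin φ₁ + sin φ₂ cos φ₁ cos Δλ) = 235.21°
Δθ = θ₂ − θ₁ = -14.7°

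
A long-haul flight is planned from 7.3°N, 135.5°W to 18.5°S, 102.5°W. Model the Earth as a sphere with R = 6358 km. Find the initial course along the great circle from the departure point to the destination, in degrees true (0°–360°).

θ = atan2( sin Δλ·cos φ₂ ,  cos φ₁ sin φ₂ − sin φ₁ cos φ₂ cos Δλ )
  = atan2(+0.5165, -0.4158) = 128.83°

128.8°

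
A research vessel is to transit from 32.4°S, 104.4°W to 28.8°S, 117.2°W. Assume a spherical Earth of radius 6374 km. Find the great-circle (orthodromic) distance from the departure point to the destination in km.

1288 km

cos σ = sin φ₁ sin φ₂ + cos φ₁ cos φ₂ cos Δλ
      = sin(-32.40°)sin(-28.80°) + cos(-32.40°)cos(-28.80°)cos(-12.80°) = 0.9796
σ = 11.582° → d = Rσ = 6374·0.20214 = 1288 km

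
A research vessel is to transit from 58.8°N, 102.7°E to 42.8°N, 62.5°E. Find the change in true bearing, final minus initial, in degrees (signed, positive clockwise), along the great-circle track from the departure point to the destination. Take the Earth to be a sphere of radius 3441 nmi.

-32.0°

At departure: θ₁ = atan2(sin Δλ cos φ₂, cos φ₁ sin φ₂ − sin φ₁ cos φ₂ cos Δλ) = 254.94°
At arrival: θ₂ = atan2(sin Δλ cos φ₁, −cos φ₂ sin φ₁ + sin φ₂ cos φ₁ cos Δλ) = 222.98°
Δθ = θ₂ − θ₁ = -32.0°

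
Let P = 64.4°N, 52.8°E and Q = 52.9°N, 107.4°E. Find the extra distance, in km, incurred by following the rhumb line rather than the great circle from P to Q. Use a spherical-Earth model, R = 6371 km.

95 km

Great circle: cos σ = sin φ₁ sin φ₂ + cos φ₁ cos φ₂ cos Δλ,  σ = 0.5150 rad → d_gc = 3281.4 km
Rhumb line: Δψ = -0.3900, q = Δφ/Δψ = 0.5146, d_rh = R√(Δφ²+q²Δλ²) = 3376.0 km
Excess = 3376.0 − 3281.4 = 94.6 ≈ 95 km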